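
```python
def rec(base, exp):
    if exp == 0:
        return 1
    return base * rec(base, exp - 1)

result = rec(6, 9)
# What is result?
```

rec(6, 9) = 6 * 6 * 6 * 6 * 6 * 6 * 6 * 6 * 6 = 10077696

Answer: 10077696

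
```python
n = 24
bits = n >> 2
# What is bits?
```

Trace:
`n = 24` → n = 24
`bits = n >> 2` → bits = 6
So bits = 6

Answer: 6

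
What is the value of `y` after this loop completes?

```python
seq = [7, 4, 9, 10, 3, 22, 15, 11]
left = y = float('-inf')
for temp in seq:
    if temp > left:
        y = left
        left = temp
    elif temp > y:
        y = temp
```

Second largest (with repeats) in [7, 4, 9, 10, 3, 22, 15, 11]
`y` takes the values: -inf → 4 → 7 → 9 → 10 → 15

Answer: 15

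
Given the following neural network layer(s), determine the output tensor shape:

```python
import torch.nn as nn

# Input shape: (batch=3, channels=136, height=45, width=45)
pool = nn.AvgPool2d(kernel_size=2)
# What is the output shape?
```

Input: (3, 136, 45, 45) -> Output: (3, 136, 22, 22)

Answer: (3, 136, 22, 22)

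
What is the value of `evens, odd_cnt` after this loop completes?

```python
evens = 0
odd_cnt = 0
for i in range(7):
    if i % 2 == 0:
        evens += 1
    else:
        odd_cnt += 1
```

Count evens and odds in range(7)
`evens, odd_cnt` takes the values: (0, 0) → (1, 0) → (1, 1) → (2, 1) → (2, 2) → (3, 2) → (3, 3) → (4, 3)

Answer: 4, 3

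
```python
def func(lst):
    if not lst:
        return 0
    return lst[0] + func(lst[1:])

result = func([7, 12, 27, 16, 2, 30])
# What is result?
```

7 + 12 + 27 + 16 + 2 + 30 + 0 = 94

Answer: 94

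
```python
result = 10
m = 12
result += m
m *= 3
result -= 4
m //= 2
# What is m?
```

Trace:
`result = 10` → result = 10
`m = 12` → m = 12
`result += m` → result = 22
`m *= 3` → m = 36
`result -= 4` → result = 18
`m //= 2` → m = 18
So m = 18

Answer: 18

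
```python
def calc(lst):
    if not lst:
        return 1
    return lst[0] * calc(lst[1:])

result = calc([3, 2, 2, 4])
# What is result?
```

Product over [3, 2, 2, 4] = 3 * 2 * 2 * 4 = 48

Answer: 48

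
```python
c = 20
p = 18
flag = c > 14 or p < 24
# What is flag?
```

Trace:
`c = 20` → c = 20
`p = 18` → p = 18
`flag = c > 14 or p < 24` → flag = True
So flag = True

Answer: True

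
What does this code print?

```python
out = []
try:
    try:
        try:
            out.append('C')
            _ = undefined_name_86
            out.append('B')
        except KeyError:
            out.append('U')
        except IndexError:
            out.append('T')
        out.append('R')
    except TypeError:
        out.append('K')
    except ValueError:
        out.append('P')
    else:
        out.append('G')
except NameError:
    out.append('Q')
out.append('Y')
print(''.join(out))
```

Execution trace: 'C' (inner try body) → 'Q' (outer except NameError) → 'Y' (after the try/except). Output: CQY

Answer: CQY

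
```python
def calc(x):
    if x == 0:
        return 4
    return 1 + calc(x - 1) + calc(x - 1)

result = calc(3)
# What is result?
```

calc(x) = 1 + 2·calc(x-1), calc(0)=4. Closed form: (4+1)·2^3 - 1 = 39.

Answer: 39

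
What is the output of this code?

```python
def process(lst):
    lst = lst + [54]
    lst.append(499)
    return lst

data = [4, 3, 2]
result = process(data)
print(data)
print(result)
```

Key concept: rebinding parameter vs mutation.
Step by step:
`data = [4, 3, 2]` → data = [4, 3, 2]
`result = process(data)` → result = [4, 3, 2, 54, 499]
`print(data)` → prints [4, 3, 2]
`print(result)` → prints [4, 3, 2, 54, 499]

Answer:
[4, 3, 2]
[4, 3, 2, 54, 499]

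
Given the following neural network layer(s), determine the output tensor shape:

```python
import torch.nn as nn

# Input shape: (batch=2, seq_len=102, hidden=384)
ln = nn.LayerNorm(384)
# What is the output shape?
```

Input: (2, 102, 384) -> Output: (2, 102, 384)

Answer: (2, 102, 384)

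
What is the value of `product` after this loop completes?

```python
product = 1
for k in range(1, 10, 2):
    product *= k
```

Product of 1, 3, 5, ... up to 9
`product` takes the values: 1 → 3 → 15 → 105 → 945

Answer: 945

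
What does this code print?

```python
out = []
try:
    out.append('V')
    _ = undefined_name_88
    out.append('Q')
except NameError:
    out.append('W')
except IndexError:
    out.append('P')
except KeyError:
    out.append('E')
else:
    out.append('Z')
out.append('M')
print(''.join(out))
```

Execution trace: 'V' (try body) → 'W' (except NameError) → 'M' (after the try/except). Output: VWM

Answer: VWM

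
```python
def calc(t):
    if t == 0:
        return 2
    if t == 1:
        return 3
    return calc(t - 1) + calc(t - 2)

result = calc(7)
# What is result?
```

Build up from base cases: calc(0)=2, calc(1)=3, calc(2)=5, calc(3)=8, calc(4)=13, calc(5)=21, calc(6)=34, ..., calc(7)=55

Answer: 55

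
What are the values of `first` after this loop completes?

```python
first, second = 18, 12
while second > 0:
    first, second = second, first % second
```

GCD of 18 and 12
`first` takes the values: 18 → 12 → 6

Answer: 6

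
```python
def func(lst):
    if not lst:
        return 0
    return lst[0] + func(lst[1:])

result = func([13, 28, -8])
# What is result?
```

13 + 28 + (-8) + 0 = 33

Answer: 33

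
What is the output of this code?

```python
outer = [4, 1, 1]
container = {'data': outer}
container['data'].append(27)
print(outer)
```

Key concept: dict holds reference to list.
Step by step:
`outer = [4, 1, 1]` → outer = [4, 1, 1]
`container = {'data': outer}` → container = {'data': [4, 1, 1]}
`container['data'].append(27)` → outer = [4, 1, 1, 27]; container = {'data': [4, 1, 1, 27]}
`print(outer)` → prints [4, 1, 1, 27]

Answer: [4, 1, 1, 27]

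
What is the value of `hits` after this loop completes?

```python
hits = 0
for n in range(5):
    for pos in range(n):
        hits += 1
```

Triangle number: 0+1+2+...+4
`hits` takes the values: 0 → 1 → 2 → 3 → 4 → 5 → 6 → 7 → 8 → 9 → 10

Answer: 10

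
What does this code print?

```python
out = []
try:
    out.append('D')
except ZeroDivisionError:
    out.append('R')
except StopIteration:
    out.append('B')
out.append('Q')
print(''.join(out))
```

Execution trace: 'D' (try body, no exception) → 'Q' (after the try/except). Output: DQ

Answer: DQ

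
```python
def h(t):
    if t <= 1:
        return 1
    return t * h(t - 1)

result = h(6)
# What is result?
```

h(6) = 6 * 5 * 4 * 3 * 2 * 1 = 720

Answer: 720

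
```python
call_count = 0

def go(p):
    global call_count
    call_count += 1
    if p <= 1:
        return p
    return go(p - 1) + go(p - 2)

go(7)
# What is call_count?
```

Calls(p) = 1 + Calls(p-1) + Calls(p-2); Calls(0)=Calls(1)=1. For p=7 this gives 41.

Answer: 41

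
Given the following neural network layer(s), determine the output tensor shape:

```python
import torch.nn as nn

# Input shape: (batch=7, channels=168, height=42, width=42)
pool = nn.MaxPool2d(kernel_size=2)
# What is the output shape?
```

Input: (7, 168, 42, 42) -> Output: (7, 168, 21, 21)

Answer: (7, 168, 21, 21)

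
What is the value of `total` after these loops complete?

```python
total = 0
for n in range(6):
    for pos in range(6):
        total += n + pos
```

Sum of all n+pos for n,pos in 6x6
`total` takes the values: 0 → 1 → 3 → 6 → 10 → 15 → 16 → 18 → 21 → 25 → 30 → 36 → 38 → 41 → 45 → 50 → 56 → 63 → 66 → 70 → 75 → 81 → 88 → 96 → 100 → 105 → 111 → 118 → 126 → 135 → 140 → 146 → 153 → 161 → 170 → 180

Answer: 180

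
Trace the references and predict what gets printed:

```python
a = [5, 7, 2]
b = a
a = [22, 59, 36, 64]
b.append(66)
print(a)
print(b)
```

Key concept: rebinding vs mutation: a is rebound to a new list, b still points at the original.
Step by step:
`a = [5, 7, 2]` → a = [5, 7, 2]
`b = a` → b = [5, 7, 2] (same object as a)
`a = [22, 59, 36, 64]` → a = [22, 59, 36, 64]
`b.append(66)` → b = [5, 7, 2, 66]
`print(a)` → prints [22, 59, 36, 64]
`print(b)` → prints [5, 7, 2, 66]

Answer:
[22, 59, 36, 64]
[5, 7, 2, 66]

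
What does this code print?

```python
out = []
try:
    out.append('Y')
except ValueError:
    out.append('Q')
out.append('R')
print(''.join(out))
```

Execution trace: 'Y' (try body, no exception) → 'R' (after the try/except). Output: YR

Answer: YR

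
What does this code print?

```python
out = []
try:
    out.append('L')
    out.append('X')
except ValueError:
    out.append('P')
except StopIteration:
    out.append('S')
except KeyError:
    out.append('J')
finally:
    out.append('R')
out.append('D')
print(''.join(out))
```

Execution trace: 'L' (try body) → 'X' (try body, no exception) → 'R' (finally) → 'D' (after the try/except). Output: LXRD

Answer: LXRD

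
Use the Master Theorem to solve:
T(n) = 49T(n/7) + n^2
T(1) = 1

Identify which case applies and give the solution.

a=49, b=7, f(n)=n^2. log_7(49) = 2. Since c=2 = 2, Case 2 applies: T(n) = Θ(n^log_b(a) · log n) = O(n^2 log n).

Answer: O(n^2 log n) - Case 2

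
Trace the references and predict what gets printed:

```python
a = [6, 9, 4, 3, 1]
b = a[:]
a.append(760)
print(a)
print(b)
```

Key concept: slice [:] creates copy.
Step by step:
`a = [6, 9, 4, 3, 1]` → a = [6, 9, 4, 3, 1]
`b = a[:]` → b = [6, 9, 4, 3, 1]
`a.append(760)` → a = [6, 9, 4, 3, 1, 760]
`print(a)` → prints [6, 9, 4, 3, 1, 760]
`print(b)` → prints [6, 9, 4, 3, 1]

Answer:
[6, 9, 4, 3, 1, 760]
[6, 9, 4, 3, 1]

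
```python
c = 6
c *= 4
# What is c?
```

Trace:
`c = 6` → c = 6
`c *= 4` → c = 24
So c = 24

Answer: 24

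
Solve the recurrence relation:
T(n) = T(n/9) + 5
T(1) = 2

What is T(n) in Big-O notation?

Each step divides n by 9 and adds 5. After log_9(n) steps we reach T(1)=2. So T(n) = 5·log_9(n) + 2 = O(log n).

Answer: O(log n)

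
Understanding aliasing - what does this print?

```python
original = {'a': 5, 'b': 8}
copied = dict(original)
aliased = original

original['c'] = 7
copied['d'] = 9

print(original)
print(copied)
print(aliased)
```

Key concept: dict() creates copy, assignment creates alias.
Step by step:
`original = {'a': 5, 'b': 8}` → original = {'a': 5, 'b': 8}
`copied = dict(original)` → copied = {'a': 5, 'b': 8}
`aliased = original` → aliased = {'a': 5, 'b': 8} (same object as original)
`original['c'] = 7` → original = {'a': 5, 'b': 8, 'c': 7} (same object as aliased); aliased = {'a': 5, 'b': 8, 'c': 7} (same object as original)
`copied['d'] = 9` → copied = {'a': 5, 'b': 8, 'd': 9}
`print(original)` → prints {'a': 5, 'b': 8, 'c': 7}
`print(copied)` → prints {'a': 5, 'b': 8, 'd': 9}
`print(aliased)` → prints {'a': 5, 'b': 8, 'c': 7}

Answer:
{'a': 5, 'b': 8, 'c': 7}
{'a': 5, 'b': 8, 'd': 9}
{'a': 5, 'b': 8, 'c': 7}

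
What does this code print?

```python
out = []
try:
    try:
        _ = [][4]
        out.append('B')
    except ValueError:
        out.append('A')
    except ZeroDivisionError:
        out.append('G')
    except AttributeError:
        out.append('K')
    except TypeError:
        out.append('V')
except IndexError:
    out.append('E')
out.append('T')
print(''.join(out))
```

Execution trace: 'E' (outer except IndexError) → 'T' (after the try/except). Output: ET

Answer: ET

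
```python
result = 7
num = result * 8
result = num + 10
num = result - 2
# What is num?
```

Trace:
`result = 7` → result = 7
`num = result * 8` → num = 56
`result = num + 10` → result = 66
`num = result - 2` → num = 64
So num = 64

Answer: 64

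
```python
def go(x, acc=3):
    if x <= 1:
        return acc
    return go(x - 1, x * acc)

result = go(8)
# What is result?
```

Accumulator trace (n, acc): (8, 3) -> (7, 24) -> (6, 168) -> (5, 1008) -> (4, 5040) -> (3, 20160) -> (2, 60480) -> (1, 120960) -> return 120960

Answer: 120960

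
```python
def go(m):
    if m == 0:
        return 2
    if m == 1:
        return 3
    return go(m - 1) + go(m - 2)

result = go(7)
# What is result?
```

Build up from base cases: go(0)=2, go(1)=3, go(2)=5, go(3)=8, go(4)=13, go(5)=21, go(6)=34, ..., go(7)=55

Answer: 55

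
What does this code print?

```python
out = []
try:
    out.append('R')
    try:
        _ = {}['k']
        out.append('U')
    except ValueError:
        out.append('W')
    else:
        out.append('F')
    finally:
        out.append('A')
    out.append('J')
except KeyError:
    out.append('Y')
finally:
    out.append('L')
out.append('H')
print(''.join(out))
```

Execution trace: 'R' (try body) → 'A' (inner finally) → 'Y' (except KeyError) → 'L' (finally) → 'H' (after the try/except). Output: RAYLH

Answer: RAYLH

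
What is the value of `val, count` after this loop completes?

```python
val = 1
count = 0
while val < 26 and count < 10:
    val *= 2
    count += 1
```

Double until >= 26 or 10 iterations
`val, count` takes the values: (1, 0) → (2, 0) → (2, 1) → (4, 1) → (4, 2) → (8, 2) → (8, 3) → (16, 3) → (16, 4) → (32, 4) → (32, 5)

Answer: 32, 5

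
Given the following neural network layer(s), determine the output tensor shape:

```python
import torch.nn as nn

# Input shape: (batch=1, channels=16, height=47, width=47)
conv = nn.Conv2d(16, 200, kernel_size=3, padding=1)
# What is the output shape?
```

Input: (1, 16, 47, 47) -> Output: (1, 200, 47, 47)

Answer: (1, 200, 47, 47)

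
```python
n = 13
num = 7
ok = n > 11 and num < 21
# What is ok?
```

Trace:
`n = 13` → n = 13
`num = 7` → num = 7
`ok = n > 11 and num < 21` → ok = True
So ok = True

Answer: True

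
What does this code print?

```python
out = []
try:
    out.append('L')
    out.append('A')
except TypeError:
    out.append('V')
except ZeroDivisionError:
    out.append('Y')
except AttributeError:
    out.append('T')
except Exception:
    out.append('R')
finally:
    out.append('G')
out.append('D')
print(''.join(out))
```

Execution trace: 'L' (try body) → 'A' (try body, no exception) → 'G' (finally) → 'D' (after the try/except). Output: LAGD

Answer: LAGD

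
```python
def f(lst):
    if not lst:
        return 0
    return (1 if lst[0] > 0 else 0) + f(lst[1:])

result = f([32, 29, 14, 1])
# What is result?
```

Count of positive elements in [32, 29, 14, 1] = 4

Answer: 4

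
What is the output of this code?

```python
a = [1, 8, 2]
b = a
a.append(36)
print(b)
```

Key concept: basic list aliasing.
Step by step:
`a = [1, 8, 2]` → a = [1, 8, 2]
`b = a` → b = [1, 8, 2] (same object as a)
`a.append(36)` → a = [1, 8, 2, 36] (same object as b); b = [1, 8, 2, 36] (same object as a)
`print(b)` → prints [1, 8, 2, 36]

Answer: [1, 8, 2, 36]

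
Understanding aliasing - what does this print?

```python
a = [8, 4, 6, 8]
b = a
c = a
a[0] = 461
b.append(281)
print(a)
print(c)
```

Key concept: multiple aliases.
Step by step:
`a = [8, 4, 6, 8]` → a = [8, 4, 6, 8]
`b = a` → b = [8, 4, 6, 8] (same object as a)
`c = a` → c = [8, 4, 6, 8] (same object as a, b)
`a[0] = 461` → a = [461, 4, 6, 8] (same object as b, c); b = [461, 4, 6, 8] (same object as a, c); c = [461, 4, 6, 8] (same object as a, b)
`b.append(281)` → a = [461, 4, 6, 8, 281] (same object as b, c); b = [461, 4, 6, 8, 281] (same object as a, c); c = [461, 4, 6, 8, 281] (same object as a, b)
`print(a)` → prints [461, 4, 6, 8, 281]
`print(c)` → prints [461, 4, 6, 8, 281]

Answer:
[461, 4, 6, 8, 281]
[461, 4, 6, 8, 281]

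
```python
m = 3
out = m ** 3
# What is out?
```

Trace:
`m = 3` → m = 3
`out = m ** 3` → out = 27
So out = 27

Answer: 27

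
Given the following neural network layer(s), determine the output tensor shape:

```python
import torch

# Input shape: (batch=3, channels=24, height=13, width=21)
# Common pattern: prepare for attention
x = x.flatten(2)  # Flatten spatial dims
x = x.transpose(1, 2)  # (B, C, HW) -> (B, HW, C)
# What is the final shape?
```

Input: (3, 24, 13, 21) -> after flatten(2): (3, 24, 273) -> Output: (3, 273, 24)

Answer: (3, 273, 24)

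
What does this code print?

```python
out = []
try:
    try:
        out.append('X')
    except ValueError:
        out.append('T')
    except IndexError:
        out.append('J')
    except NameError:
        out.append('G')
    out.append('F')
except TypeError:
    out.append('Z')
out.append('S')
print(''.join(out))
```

Execution trace: 'X' (inner try body, no exception) → 'F' (try body, no exception) → 'S' (after the try/except). Output: XFS

Answer: XFS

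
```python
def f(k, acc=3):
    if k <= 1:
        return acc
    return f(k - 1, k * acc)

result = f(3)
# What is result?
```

Accumulator trace (n, acc): (3, 3) -> (2, 9) -> (1, 18) -> return 18

Answer: 18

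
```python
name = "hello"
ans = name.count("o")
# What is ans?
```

Trace:
`name = "hello"` → name = 'hello'
`ans = name.count("o")` → ans = 1
So ans = 1

Answer: 1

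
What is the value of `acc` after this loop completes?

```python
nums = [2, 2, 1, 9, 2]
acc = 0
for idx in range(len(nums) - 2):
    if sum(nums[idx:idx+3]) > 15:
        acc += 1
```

Count windows with sum > 15
`acc` takes the values: 0

Answer: 0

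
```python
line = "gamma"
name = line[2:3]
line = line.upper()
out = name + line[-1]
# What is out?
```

Trace:
`line = "gamma"` → line = 'gamma'
`name = line[2:3]` → name = 'm'
`line = line.upper()` → line = 'GAMMA'
`out = name + line[-1]` → out = 'mA'
So out = 'mA'

Answer: 'mA'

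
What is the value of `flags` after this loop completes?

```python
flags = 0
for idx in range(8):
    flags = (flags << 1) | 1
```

Build 8 consecutive 1-bits: 0b11111111
`flags` takes the values: 0 → 1 → 3 → 7 → 15 → 31 → 63 → 127 → 255

Answer: 255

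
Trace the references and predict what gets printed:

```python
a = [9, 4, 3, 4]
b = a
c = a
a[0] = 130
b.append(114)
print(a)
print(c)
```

Key concept: multiple aliases.
Step by step:
`a = [9, 4, 3, 4]` → a = [9, 4, 3, 4]
`b = a` → b = [9, 4, 3, 4] (same object as a)
`c = a` → c = [9, 4, 3, 4] (same object as a, b)
`a[0] = 130` → a = [130, 4, 3, 4] (same object as b, c); b = [130, 4, 3, 4] (same object as a, c); c = [130, 4, 3, 4] (same object as a, b)
`b.append(114)` → a = [130, 4, 3, 4, 114] (same object as b, c); b = [130, 4, 3, 4, 114] (same object as a, c); c = [130, 4, 3, 4, 114] (same object as a, b)
`print(a)` → prints [130, 4, 3, 4, 114]
`print(c)` → prints [130, 4, 3, 4, 114]

Answer:
[130, 4, 3, 4, 114]
[130, 4, 3, 4, 114]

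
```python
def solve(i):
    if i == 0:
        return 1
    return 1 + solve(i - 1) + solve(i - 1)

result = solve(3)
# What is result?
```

solve(i) = 1 + 2·solve(i-1), solve(0)=1. Closed form: (1+1)·2^3 - 1 = 15.

Answer: 15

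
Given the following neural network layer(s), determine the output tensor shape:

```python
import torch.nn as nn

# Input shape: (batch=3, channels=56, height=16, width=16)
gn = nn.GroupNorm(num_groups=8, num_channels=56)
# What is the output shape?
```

Input: (3, 56, 16, 16) -> Output: (3, 56, 16, 16)

Answer: (3, 56, 16, 16)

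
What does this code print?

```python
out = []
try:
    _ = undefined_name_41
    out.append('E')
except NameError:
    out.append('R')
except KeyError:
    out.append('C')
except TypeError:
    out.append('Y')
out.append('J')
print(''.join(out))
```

Execution trace: 'R' (except NameError) → 'J' (after the try/except). Output: RJ

Answer: RJ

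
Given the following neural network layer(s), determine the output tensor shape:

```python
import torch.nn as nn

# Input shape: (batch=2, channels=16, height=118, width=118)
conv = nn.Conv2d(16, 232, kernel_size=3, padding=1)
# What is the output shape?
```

Input: (2, 16, 118, 118) -> Output: (2, 232, 118, 118)

Answer: (2, 232, 118, 118)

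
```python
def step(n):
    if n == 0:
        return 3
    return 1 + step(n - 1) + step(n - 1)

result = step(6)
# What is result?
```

step(n) = 1 + 2·step(n-1), step(0)=3. Closed form: (3+1)·2^6 - 1 = 255.

Answer: 255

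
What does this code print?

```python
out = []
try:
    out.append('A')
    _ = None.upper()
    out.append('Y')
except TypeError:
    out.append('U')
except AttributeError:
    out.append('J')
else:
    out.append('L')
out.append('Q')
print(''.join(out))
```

Execution trace: 'A' (try body) → 'J' (except AttributeError) → 'Q' (after the try/except). Output: AJQ

Answer: AJQ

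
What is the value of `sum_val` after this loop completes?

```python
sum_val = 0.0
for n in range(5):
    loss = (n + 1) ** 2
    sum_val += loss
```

Sum of squared losses 1² + 2² + ... + 5²
`sum_val` takes the values: 0.0 → 1.0 → 5.0 → 14.0 → 30.0 → 55.0

Answer: 55.0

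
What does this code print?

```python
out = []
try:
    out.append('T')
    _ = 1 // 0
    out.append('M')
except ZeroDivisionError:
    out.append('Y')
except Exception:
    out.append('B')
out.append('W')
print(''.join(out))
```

Execution trace: 'T' (try body) → 'Y' (except ZeroDivisionError) → 'W' (after the try/except). Output: TYW

Answer: TYW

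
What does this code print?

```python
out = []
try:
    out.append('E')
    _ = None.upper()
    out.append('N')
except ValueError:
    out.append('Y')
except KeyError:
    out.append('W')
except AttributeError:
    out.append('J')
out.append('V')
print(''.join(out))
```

Execution trace: 'E' (try body) → 'J' (except AttributeError) → 'V' (after the try/except). Output: EJV

Answer: EJV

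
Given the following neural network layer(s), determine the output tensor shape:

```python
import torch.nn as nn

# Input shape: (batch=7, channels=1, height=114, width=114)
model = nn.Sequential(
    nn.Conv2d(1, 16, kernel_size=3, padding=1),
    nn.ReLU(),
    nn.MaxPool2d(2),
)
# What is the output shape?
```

Input: (7, 1, 114, 114) -> after Conv2d: (7, 16, 114, 114) -> after ReLU: (7, 16, 114, 114) -> Output: (7, 16, 57, 57)

Answer: (7, 16, 57, 57)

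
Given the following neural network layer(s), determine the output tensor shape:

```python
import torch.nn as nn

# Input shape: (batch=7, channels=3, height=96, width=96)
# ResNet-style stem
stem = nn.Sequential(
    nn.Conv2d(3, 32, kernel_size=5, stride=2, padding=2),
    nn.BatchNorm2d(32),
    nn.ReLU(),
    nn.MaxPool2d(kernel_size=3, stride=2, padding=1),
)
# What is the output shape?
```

Input: (7, 3, 96, 96) -> after Conv2d 5x5 stride=2: (7, 32, 48, 48) -> Output: (7, 32, 24, 24)

Answer: (7, 32, 24, 24)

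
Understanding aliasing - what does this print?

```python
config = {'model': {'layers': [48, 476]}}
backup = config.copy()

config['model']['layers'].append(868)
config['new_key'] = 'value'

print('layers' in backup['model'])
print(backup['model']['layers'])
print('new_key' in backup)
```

Key concept: shallow copy gotcha with nested dict.
Step by step:
`config = {'model': {'layers': [48, 476]}}` → config = {'model': {'layers': [48, 476]}}
`backup = config.copy()` → backup = {'model': {'layers': [48, 476]}}
`config['model']['layers'].append(868)` → config = {'model': {'layers': [48, 476, 868]}}; backup = {'model': {'layers': [48, 476, 868]}}
`config['new_key'] = 'value'` → config = {'model': {'layers': [48, 476, 868]}, 'new_key': 'value'}
`print('layers' in backup['model'])` → prints True
`print(backup['model']['layers'])` → prints [48, 476, 868]
`print('new_key' in backup)` → prints False

Answer:
True
[48, 476, 868]
False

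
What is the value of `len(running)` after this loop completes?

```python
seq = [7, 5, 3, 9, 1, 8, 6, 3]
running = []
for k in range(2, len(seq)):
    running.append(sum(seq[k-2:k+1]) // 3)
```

Number of 3-element averages
`running` takes the values: [] → [5] → [5, 5] → [5, 5, 4] → [5, 5, 4, 6] → [5, 5, 4, 6, 5] → [5, 5, 4, 6, 5, 5]
So `len(running)` = 6

Answer: 6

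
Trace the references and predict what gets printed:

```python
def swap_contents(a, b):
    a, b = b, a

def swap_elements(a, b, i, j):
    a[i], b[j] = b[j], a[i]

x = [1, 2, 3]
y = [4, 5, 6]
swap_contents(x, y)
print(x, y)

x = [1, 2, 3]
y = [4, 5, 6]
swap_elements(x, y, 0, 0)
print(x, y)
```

Key concept: parameter rebinding vs mutation.
Step by step:
`x = [1, 2, 3]` → x = [1, 2, 3]
`y = [4, 5, 6]` → y = [4, 5, 6]
`swap_contents(x, y)` → no visible change to tracked variables
`print(x, y)` → prints [1, 2, 3] [4, 5, 6]
`x = [1, 2, 3]` → x = [1, 2, 3]
`y = [4, 5, 6]` → y = [4, 5, 6]
`swap_elements(x, y, 0, 0)` → x = [4, 2, 3]; y = [1, 5, 6]
`print(x, y)` → prints [4, 2, 3] [1, 5, 6]

Answer:
[1, 2, 3] [4, 5, 6]
[4, 2, 3] [1, 5, 6]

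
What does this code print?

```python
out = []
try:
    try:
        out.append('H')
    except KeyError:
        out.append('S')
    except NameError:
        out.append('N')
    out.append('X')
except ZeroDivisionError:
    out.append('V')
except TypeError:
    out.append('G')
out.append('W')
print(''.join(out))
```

Execution trace: 'H' (inner try body, no exception) → 'X' (try body, no exception) → 'W' (after the try/except). Output: HXW

Answer: HXW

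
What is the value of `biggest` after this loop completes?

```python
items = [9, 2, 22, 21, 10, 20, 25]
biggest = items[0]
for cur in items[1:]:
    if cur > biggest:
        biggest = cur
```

Maximum of [9, 2, 22, 21, 10, 20, 25]
`biggest` takes the values: 9 → 22 → 25

Answer: 25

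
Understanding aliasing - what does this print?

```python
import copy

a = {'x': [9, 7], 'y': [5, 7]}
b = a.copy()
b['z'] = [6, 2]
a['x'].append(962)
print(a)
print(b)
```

Key concept: shallow copy of dict with mutable values.
Step by step:
`a = {'x': [9, 7], 'y': [5, 7]}` → a = {'x': [9, 7], 'y': [5, 7]}
`b = a.copy()` → b = {'x': [9, 7], 'y': [5, 7]}
`b['z'] = [6, 2]` → b = {'x': [9, 7], 'y': [5, 7], 'z': [6, 2]}
`a['x'].append(962)` → a = {'x': [9, 7, 962], 'y': [5, 7]}; b = {'x': [9, 7, 962], 'y': [5, 7], 'z': [6, 2]}
`print(a)` → prints {'x': [9, 7, 962], 'y': [5, 7]}
`print(b)` → prints {'x': [9, 7, 962], 'y': [5, 7], 'z': [6, 2]}

Answer:
{'x': [9, 7, 962], 'y': [5, 7]}
{'x': [9, 7, 962], 'y': [5, 7], 'z': [6, 2]}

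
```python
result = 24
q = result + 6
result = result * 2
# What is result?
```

Trace:
`result = 24` → result = 24
`q = result + 6` → q = 30
`result = result * 2` → result = 48
So result = 48

Answer: 48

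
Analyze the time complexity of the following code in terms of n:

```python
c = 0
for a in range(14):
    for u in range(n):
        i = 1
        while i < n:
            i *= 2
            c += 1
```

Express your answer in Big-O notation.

Each loop level contributes: 1 × n × log n. Multiplying the contributions gives O(n log n).

Answer: O(n log n)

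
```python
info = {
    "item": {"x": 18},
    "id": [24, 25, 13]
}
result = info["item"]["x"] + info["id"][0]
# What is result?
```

Trace:
`info = { ...` → info = {'item': {'x': 18}, 'id': [24, 25, 13]}
`result = info["item"]["x"] + info["id"][0]` → result = 42
So result = 42

Answer: 42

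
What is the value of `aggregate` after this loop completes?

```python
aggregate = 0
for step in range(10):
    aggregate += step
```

Sum of 0 to 9 = 45
`aggregate` takes the values: 0 → 1 → 3 → 6 → 10 → 15 → 21 → 28 → 36 → 45

Answer: 45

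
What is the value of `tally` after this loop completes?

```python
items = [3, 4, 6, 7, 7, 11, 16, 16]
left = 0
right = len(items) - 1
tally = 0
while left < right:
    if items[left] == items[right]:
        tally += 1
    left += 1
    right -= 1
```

Count matching pairs from ends
`tally` takes the values: 0 → 1

Answer: 1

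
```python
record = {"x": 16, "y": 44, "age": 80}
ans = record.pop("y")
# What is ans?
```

Trace:
`record = {"x": 16, "y": 44, "age": 80}` → record = {'x': 16, 'y': 44, 'age': 80}
`ans = record.pop("y")` → record = {'x': 16, 'age': 80}; ans = 44
So ans = 44

Answer: 44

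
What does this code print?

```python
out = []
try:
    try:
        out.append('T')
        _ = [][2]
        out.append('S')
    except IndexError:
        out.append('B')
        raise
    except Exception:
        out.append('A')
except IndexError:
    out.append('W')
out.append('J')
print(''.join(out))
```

Execution trace: 'T' (inner try body) → 'B' (inner except IndexError) → 'W' (outer except IndexError) → 'J' (after the try/except). Output: TBWJ

Answer: TBWJ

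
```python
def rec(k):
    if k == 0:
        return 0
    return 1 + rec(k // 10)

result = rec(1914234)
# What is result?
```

Count of digits of 1914234: 7

Answer: 7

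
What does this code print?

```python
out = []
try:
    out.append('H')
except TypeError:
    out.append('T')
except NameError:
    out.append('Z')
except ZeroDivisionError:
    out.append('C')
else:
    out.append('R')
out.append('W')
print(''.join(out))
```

Execution trace: 'H' (try body, no exception) → 'R' (else) → 'W' (after the try/except). Output: HRW

Answer: HRW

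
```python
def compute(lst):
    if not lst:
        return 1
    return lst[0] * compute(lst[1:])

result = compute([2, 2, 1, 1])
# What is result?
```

Product over [2, 2, 1, 1] = 2 * 2 * 1 * 1 = 4

Answer: 4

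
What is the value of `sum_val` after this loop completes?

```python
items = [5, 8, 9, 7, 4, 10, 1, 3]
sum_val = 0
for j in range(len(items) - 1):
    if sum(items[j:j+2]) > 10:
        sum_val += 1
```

Count windows with sum > 10
`sum_val` takes the values: 0 → 1 → 2 → 3 → 4 → 5 → 6

Answer: 6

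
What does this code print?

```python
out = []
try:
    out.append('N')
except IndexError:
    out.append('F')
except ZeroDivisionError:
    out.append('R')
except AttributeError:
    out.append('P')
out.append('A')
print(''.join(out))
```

Execution trace: 'N' (try body, no exception) → 'A' (after the try/except). Output: NA

Answer: NA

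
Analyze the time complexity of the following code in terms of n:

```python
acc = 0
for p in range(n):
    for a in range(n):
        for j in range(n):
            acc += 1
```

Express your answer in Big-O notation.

Each loop level contributes: n × n × n. Multiplying the contributions gives O(n^3).

Answer: O(n^3)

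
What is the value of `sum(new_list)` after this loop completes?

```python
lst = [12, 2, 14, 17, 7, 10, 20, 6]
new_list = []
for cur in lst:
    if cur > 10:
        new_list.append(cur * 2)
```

Sum of doubled values > 10
`new_list` takes the values: [] → [24] → [24, 28] → [24, 28, 34] → [24, 28, 34, 40]
So `sum(new_list)` = 126

Answer: 126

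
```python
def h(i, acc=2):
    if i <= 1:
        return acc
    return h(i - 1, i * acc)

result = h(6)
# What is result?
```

Accumulator trace (n, acc): (6, 2) -> (5, 12) -> (4, 60) -> (3, 240) -> (2, 720) -> (1, 1440) -> return 1440

Answer: 1440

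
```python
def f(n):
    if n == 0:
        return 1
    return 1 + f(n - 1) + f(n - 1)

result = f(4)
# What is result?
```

f(n) = 1 + 2·f(n-1), f(0)=1. Closed form: (1+1)·2^4 - 1 = 31.

Answer: 31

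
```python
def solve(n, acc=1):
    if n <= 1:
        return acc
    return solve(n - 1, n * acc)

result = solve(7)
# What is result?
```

Accumulator trace (n, acc): (7, 1) -> (6, 7) -> (5, 42) -> (4, 210) -> (3, 840) -> (2, 2520) -> (1, 5040) -> return 5040

Answer: 5040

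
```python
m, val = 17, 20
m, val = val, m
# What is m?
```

Trace:
`m, val = 17, 20` → m = 17; val = 20
`m, val = val, m` → m = 20; val = 17
So m = 20

Answer: 20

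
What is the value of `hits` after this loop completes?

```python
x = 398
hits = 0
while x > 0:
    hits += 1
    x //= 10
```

Count digits by repeated division by 10
`hits` takes the values: 0 → 1 → 2 → 3

Answer: 3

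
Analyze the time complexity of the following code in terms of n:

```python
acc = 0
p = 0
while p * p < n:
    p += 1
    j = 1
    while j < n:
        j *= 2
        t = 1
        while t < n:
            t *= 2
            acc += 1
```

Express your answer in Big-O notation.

Each loop level contributes: √n × log n × log n. Multiplying the contributions gives O(√n log² n).

Answer: O(√n log² n)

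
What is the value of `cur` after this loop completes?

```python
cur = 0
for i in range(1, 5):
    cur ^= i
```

XOR of 1 to 4
`cur` takes the values: 0 → 1 → 3 → 0 → 4

Answer: 4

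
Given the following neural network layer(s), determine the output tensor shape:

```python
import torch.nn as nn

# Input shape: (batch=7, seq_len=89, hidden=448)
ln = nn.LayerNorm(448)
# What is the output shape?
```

Input: (7, 89, 448) -> Output: (7, 89, 448)

Answer: (7, 89, 448)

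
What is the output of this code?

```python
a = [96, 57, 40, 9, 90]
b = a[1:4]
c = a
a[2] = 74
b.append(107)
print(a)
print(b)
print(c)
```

Key concept: slice vs alias.
Step by step:
`a = [96, 57, 40, 9, 90]` → a = [96, 57, 40, 9, 90]
`b = a[1:4]` → b = [57, 40, 9]
`c = a` → c = [96, 57, 40, 9, 90] (same object as a)
`a[2] = 74` → a = [96, 57, 74, 9, 90] (same object as c); c = [96, 57, 74, 9, 90] (same object as a)
`b.append(107)` → b = [57, 40, 9, 107]
`print(a)` → prints [96, 57, 74, 9, 90]
`print(b)` → prints [57, 40, 9, 107]
`print(c)` → prints [96, 57, 74, 9, 90]

Answer:
[96, 57, 74, 9, 90]
[57, 40, 9, 107]
[96, 57, 74, 9, 90]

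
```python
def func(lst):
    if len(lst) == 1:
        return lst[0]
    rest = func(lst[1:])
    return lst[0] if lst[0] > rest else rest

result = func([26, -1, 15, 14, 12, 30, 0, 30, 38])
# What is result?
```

Recursive max over [26, -1, 15, 14, 12, 30, 0, 30, 38] = 38

Answer: 38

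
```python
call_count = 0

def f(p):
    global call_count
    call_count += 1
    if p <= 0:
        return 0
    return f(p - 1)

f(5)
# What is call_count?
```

Linear recursion stepping by 1: 6 calls from p=5 down to ≤0.

Answer: 6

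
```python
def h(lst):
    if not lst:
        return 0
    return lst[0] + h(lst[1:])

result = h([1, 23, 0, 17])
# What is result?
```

1 + 23 + 0 + 17 + 0 = 41

Answer: 41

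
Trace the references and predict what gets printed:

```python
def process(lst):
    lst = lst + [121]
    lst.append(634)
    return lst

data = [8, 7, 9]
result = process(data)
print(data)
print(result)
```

Key concept: rebinding parameter vs mutation.
Step by step:
`data = [8, 7, 9]` → data = [8, 7, 9]
`result = process(data)` → result = [8, 7, 9, 121, 634]
`print(data)` → prints [8, 7, 9]
`print(result)` → prints [8, 7, 9, 121, 634]

Answer:
[8, 7, 9]
[8, 7, 9, 121, 634]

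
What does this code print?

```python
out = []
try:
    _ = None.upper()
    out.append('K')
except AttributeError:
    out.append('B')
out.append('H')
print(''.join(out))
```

Execution trace: 'B' (except AttributeError) → 'H' (after the try/except). Output: BH

Answer: BH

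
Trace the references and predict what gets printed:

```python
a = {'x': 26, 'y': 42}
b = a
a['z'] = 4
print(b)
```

Key concept: dict aliasing.
Step by step:
`a = {'x': 26, 'y': 42}` → a = {'x': 26, 'y': 42}
`b = a` → b = {'x': 26, 'y': 42} (same object as a)
`a['z'] = 4` → a = {'x': 26, 'y': 42, 'z': 4} (same object as b); b = {'x': 26, 'y': 42, 'z': 4} (same object as a)
`print(b)` → prints {'x': 26, 'y': 42, 'z': 4}

Answer: {'x': 26, 'y': 42, 'z': 4}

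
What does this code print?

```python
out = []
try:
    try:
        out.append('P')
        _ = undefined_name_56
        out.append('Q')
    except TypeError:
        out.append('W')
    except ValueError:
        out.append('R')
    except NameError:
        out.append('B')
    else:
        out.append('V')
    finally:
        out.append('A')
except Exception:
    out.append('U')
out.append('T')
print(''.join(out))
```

Execution trace: 'P' (inner try body) → 'B' (inner except NameError) → 'A' (inner finally) → 'T' (after the try/except). Output: PBAT

Answer: PBAT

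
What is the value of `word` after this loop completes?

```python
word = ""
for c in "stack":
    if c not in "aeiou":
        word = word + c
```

Remove vowels from 'stack'
`word` takes the values: "" → "s" → "st" → "stc" → "stck"

Answer: "stck"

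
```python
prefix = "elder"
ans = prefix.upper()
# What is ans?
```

Trace:
`prefix = "elder"` → prefix = 'elder'
`ans = prefix.upper()` → ans = 'ELDER'
So ans = 'ELDER'

Answer: 'ELDER'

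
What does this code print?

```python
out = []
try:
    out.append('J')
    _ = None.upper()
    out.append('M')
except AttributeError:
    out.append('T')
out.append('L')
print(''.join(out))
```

Execution trace: 'J' (try body) → 'T' (except AttributeError) → 'L' (after the try/except). Output: JTL

Answer: JTL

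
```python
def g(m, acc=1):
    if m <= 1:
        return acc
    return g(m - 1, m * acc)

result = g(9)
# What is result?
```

Accumulator trace (n, acc): (9, 1) -> (8, 9) -> (7, 72) -> (6, 504) -> (5, 3024) -> (4, 15120) -> (3, 60480) -> (2, 181440) -> (1, 362880) -> return 362880

Answer: 362880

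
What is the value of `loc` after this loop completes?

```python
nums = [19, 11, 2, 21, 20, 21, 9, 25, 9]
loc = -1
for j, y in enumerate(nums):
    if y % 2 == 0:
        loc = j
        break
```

First even number index in [19, 11, 2, 21, 20, 21, 9, 25, 9]
`loc` takes the values: -1 → 2

Answer: 2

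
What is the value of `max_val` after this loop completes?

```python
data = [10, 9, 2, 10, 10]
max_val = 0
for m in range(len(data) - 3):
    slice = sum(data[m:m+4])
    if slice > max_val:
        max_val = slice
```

Max sum of 4-element window in [10, 9, 2, 10, 10]
`max_val` takes the values: 0 → 31

Answer: 31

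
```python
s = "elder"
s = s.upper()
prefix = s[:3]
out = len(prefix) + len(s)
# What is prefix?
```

Trace:
`s = "elder"` → s = 'elder'
`s = s.upper()` → s = 'ELDER'
`prefix = s[:3]` → prefix = 'ELD'
`out = len(prefix) + len(s)` → out = 8
So prefix = 'ELD'

Answer: 'ELD'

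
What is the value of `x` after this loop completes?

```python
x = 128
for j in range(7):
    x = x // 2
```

Halve 7 times: 128 // 2^7 = 1
`x` takes the values: 128 → 64 → 32 → 16 → 8 → 4 → 2 → 1

Answer: 1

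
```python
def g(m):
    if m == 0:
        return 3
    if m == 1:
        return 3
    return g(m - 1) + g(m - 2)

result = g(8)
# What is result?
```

Build up from base cases: g(0)=3, g(1)=3, g(2)=6, g(3)=9, g(4)=15, g(5)=24, g(6)=39, ..., g(8)=102

Answer: 102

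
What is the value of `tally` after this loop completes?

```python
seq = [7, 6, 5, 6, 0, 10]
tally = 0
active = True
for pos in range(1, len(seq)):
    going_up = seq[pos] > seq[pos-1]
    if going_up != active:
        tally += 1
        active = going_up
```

Count direction changes in [7, 6, 5, 6, 0, 10]
`tally` takes the values: 0 → 1 → 2 → 3 → 4

Answer: 4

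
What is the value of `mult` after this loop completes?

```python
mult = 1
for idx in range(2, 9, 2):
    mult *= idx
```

Product of even numbers 2 to 8
`mult` takes the values: 1 → 2 → 8 → 48 → 384

Answer: 384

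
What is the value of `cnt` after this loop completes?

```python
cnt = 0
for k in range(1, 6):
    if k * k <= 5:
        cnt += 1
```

Count numbers where k² ≤ 5
`cnt` takes the values: 0 → 1 → 2

Answer: 2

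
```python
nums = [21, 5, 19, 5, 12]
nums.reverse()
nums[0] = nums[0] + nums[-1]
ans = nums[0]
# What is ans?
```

Trace:
`nums = [21, 5, 19, 5, 12]` → nums = [21, 5, 19, 5, 12]
`nums.reverse()` → nums = [12, 5, 19, 5, 21]
`nums[0] = nums[0] + nums[-1]` → nums = [33, 5, 19, 5, 21]
`ans = nums[0]` → ans = 33
So ans = 33

Answer: 33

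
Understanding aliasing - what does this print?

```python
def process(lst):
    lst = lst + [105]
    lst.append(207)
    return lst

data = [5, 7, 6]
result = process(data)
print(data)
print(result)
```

Key concept: rebinding parameter vs mutation.
Step by step:
`data = [5, 7, 6]` → data = [5, 7, 6]
`result = process(data)` → result = [5, 7, 6, 105, 207]
`print(data)` → prints [5, 7, 6]
`print(result)` → prints [5, 7, 6, 105, 207]

Answer:
[5, 7, 6]
[5, 7, 6, 105, 207]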